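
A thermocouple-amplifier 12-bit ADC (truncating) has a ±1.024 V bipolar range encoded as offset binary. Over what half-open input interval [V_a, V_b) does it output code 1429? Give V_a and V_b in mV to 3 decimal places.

LSB = 2.048/2^12 = 0.500 mV.
V_a = V_low + 1429·LSB = -0.3095 V; V_b = V_low + 1430·LSB = -0.309 V.

[-309.500 mV, -309.000 mV)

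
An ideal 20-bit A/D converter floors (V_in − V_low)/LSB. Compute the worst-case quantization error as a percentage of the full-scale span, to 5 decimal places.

0.00010 %

Truncating → worst-case error = 1 LSB = V_FS/2^20, so 100/1048576 = 9.53674e-05 % of full scale.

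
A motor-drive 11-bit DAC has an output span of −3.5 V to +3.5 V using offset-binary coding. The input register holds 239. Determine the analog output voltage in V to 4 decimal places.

-2.6831 V

LSB = 7 V / 2^11 = 3.418 mV.
V_out = (−3.5) + 239 × 0.00341797 V = -2.68311 V.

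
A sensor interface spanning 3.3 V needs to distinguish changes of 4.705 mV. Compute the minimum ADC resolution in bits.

Number of steps required ≥ 3.3 V / 4.705 mV = 701.38.
Need 2^N ≥ 701.38; 2^9 = 512, 2^10 = 1024.
Minimum N = 10.

10 bits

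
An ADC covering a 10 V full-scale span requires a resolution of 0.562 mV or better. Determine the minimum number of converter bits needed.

15 bits

Number of steps required ≥ 10 V / 0.562 mV = 17793.59.
Need 2^N ≥ 17793.59; 2^14 = 16384, 2^15 = 32768.
Minimum N = 15.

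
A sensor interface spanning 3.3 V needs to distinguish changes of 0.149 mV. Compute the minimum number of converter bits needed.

Number of steps required ≥ 3.3 V / 0.149 mV = 22147.65.
Need 2^N ≥ 22147.65; 2^14 = 16384, 2^15 = 32768.
Minimum N = 15.

15 bits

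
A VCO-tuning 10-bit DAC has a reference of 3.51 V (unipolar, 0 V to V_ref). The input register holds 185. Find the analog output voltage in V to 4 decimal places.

0.6341 V

LSB = 3.51 V / 2^10 = 3.428 mV.
V_out = 0 + 185 × 0.00342773 V = 0.634131 V.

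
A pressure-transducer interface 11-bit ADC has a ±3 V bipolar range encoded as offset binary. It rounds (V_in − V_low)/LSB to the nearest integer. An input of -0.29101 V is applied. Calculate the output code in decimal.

code 925

With 2048 levels over 6 V, one step is 2.930 mV.
(V_in − V_low)/LSB = (-0.29101 − (−3)) / 0.00292969 = 924.669.
So the output code is 925.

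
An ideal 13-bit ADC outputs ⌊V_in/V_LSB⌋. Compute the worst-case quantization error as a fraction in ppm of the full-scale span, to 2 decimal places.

122.07 ppm

Truncating → worst-case error = 1 LSB = V_FS/2^13, so 1e+06/8192 = 122.07 ppm of full scale.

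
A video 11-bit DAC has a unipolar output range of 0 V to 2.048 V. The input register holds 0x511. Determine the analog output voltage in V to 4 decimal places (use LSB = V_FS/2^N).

LSB = 2.048 V / 2^11 = 1.000 mV.
Code 0x511 = 1297 decimal.
V_out = 0 + 1297 × 0.001 V = 1.297 V.

1.2970 V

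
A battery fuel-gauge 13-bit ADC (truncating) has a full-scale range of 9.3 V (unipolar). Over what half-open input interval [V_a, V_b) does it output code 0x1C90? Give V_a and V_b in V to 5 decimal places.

[8.30098 V, 8.30211 V)

LSB = 9.3/2^13 = 1.135 mV.
Code 0x1C90 = 7312 decimal.
V_a = V_low + 7312·LSB = 8.30098 V; V_b = V_low + 7313·LSB = 8.30211 V.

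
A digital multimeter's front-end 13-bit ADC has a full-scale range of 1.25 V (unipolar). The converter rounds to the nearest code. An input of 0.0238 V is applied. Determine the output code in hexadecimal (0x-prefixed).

code 0x9C (decimal 156)

LSB = 1.25 V / 8192 = 152.59 µV.
(0.0238 − 0) / 0.000152588 = 155.976 LSBs.
So the output code is 156.
In hexadecimal (0x-prefixed): 0x9C.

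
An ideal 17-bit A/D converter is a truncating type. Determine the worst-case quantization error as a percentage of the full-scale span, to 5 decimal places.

Truncating → worst-case error = 1 LSB = V_FS/2^17, so 100/131072 = 0.000762939 % of full scale.

0.00076 %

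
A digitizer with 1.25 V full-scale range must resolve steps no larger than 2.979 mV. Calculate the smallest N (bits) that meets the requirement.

9 bits

Number of steps required ≥ 1.25 V / 2.979 mV = 419.60.
Need 2^N ≥ 419.60; 2^8 = 256, 2^9 = 512.
Minimum N = 9.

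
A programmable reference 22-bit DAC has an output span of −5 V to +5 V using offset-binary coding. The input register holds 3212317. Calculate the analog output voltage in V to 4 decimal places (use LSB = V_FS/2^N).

2.6588 V

LSB = 10 V / 2^22 = 2.38 µV.
V_out = (−5) + 3212317 × 2.38419e-06 V = 2.65876 V.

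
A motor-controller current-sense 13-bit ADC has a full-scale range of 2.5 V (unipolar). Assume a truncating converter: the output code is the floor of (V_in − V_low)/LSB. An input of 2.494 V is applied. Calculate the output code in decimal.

code 8172

LSB = 2.5 V / 8192 = 305.18 µV.
Input sits at 8172.339 steps above V_low.
⌊·⌋(8172.339) = 8172.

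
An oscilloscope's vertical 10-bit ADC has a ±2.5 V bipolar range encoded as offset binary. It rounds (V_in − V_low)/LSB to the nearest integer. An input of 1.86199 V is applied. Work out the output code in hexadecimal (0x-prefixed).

code 0x37D (decimal 893)

With 1024 levels over 5 V, one step is 4.883 mV.
Input sits at 893.336 steps above V_low.
round(893.336) = 893.
In hexadecimal (0x-prefixed): 0x37D.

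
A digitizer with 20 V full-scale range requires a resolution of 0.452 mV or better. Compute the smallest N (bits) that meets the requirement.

Number of steps required ≥ 20 V / 0.452 mV = 44247.79.
Need 2^N ≥ 44247.79; 2^15 = 32768, 2^16 = 65536.
Minimum N = 16.

16 bits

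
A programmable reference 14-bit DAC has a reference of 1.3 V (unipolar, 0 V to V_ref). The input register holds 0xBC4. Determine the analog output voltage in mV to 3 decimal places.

238.989 mV

LSB = 1.3 V / 2^14 = 79.35 µV.
Code 0xBC4 = 3012 decimal.
V_out = 0 + 3012 × 7.93457e-05 V = 0.238989 V.
= 238.989 mV.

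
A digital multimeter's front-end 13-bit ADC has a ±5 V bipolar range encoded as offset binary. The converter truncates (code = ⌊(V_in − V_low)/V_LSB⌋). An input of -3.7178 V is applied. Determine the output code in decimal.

code 1050

LSB = 10 V / 8192 = 1.221 mV.
(V_in − V_low)/LSB = (-3.7178 − (−5)) / 0.0012207 = 1050.378.
So the output code is 1050.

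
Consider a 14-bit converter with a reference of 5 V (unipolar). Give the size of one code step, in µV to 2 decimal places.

305.18 µV

Full-scale span = 5 V.
LSB = 5 / 2^14 = 5 / 16384 = 0.000305176 V = 305.18 µV.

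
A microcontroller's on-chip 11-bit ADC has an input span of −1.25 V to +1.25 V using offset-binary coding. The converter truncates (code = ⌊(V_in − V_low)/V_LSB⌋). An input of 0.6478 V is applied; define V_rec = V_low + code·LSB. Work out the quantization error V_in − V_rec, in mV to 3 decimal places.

LSB = 2.5/2^11 = 1.221 mV.
(V_in − V_low)/LSB = (0.6478 − (−1.25))/0.0012207 = 1554.6778 → code 1554 (floor).
Reconstructed: 0.64697266 V.
Difference: 0.000827344 V → 0.827 mV.

0.827 mV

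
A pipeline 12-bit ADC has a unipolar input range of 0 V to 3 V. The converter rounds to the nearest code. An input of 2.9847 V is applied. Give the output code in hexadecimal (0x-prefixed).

LSB = 3 V / 4096 = 0.732 mV.
(2.9847 − 0) / 0.000732422 = 4075.110 LSBs.
round(4075.110) = 4075.
In hexadecimal (0x-prefixed): 0xFEB.

code 0xFEB (decimal 4075)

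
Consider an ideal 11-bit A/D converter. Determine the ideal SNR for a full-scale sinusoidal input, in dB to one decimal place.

SNR ≈ 6.02·N + 1.76 dB = 6.02·11 + 1.76 = 67.98 dB.

68.0 dB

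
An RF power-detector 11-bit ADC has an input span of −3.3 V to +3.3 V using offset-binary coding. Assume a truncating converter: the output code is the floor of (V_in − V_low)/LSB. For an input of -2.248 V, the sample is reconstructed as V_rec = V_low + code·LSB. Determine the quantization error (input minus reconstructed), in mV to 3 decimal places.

1.414 mV

Step size: 6.6 V ÷ 2^11 = 3.223 mV.
(-2.248 − (−3.3))/0.00322266 = 326.4388; ⌊·⌋ gives code 326.
Code 326 maps back to (−3.3) + 326×0.00322266 V = -2.2494141 V.
Error = -2.248 − (−2.2494141) = 0.00141406 V = 1.414 mV.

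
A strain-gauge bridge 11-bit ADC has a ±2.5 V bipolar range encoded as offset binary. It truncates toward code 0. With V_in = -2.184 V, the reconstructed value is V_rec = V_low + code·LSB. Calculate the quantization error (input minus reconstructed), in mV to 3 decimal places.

One LSB is 5 V / 2048 = 2.441 mV.
(-2.184 − (−2.5))/0.00244141 = 129.4336; ⌊·⌋ gives code 129.
V_rec = (−2.5) + 129·0.00244141 = -2.1850586 V.
Error = -2.184 − (−2.1850586) = 0.00105859 V = 1.059 mV.

1.059 mV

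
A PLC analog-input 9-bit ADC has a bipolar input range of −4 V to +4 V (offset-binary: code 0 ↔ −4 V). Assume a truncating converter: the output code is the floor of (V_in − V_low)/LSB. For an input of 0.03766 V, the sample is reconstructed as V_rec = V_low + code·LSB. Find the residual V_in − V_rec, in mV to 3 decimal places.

6.410 mV

Step size: 8 V ÷ 2^9 = 15.625 mV.
(0.03766 − (−4))/0.015625 = 258.4102; ⌊·⌋ gives code 258.
Reconstructed: 0.03125 V.
Error = 0.03766 − 0.03125 = 0.00641 V = 6.410 mV.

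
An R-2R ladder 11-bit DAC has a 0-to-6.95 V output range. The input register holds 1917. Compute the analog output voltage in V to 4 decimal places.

6.5054 V

LSB = 6.95 V / 2^11 = 3.394 mV.
V_out = 0 + 1917 × 0.00339355 V = 6.50544 V.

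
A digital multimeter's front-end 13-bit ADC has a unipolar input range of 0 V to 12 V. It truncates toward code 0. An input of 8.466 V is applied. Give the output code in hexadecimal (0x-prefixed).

code 0x1693 (decimal 5779)

With 8192 levels over 12 V, one step is 1.465 mV.
(V_in − V_low)/LSB = (8.466 − 0) / 0.00146484 = 5779.456.
So the output code is 5779.
In hexadecimal (0x-prefixed): 0x1693.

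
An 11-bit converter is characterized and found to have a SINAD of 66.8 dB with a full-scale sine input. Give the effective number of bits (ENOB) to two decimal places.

10.80 bits

ENOB = (SINAD − 1.76) / 6.02 = (66.8 − 1.76)/6.02 = 10.804.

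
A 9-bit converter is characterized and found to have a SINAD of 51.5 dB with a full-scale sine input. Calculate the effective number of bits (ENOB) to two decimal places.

ENOB = (SINAD − 1.76) / 6.02 = (51.5 − 1.76)/6.02 = 8.262.

8.26 bits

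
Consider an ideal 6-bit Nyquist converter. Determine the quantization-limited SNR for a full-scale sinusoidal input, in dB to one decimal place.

37.9 dB

SNR ≈ 6.02·N + 1.76 dB = 6.02·6 + 1.76 = 37.88 dB.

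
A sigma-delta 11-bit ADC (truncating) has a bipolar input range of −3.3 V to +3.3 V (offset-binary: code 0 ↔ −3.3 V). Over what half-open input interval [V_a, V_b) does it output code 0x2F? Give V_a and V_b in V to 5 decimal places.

[-3.14854 V, -3.14531 V)

LSB = 6.6/2^11 = 3.223 mV.
Code 0x2F = 47 decimal.
V_a = V_low + 47·LSB = -3.14854 V; V_b = V_low + 48·LSB = -3.14531 V.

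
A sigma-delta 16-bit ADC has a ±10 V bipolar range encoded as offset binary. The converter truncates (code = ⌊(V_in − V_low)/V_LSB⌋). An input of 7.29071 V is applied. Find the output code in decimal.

code 56658

LSB = 20 V / 65536 = 305.18 µV.
Input sits at 56658.199 steps above V_low.
Floor → code 56658.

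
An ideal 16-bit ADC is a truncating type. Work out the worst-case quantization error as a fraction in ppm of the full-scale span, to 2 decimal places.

15.26 ppm

Truncating → worst-case error = 1 LSB = V_FS/2^16, so 1e+06/65536 = 15.2588 ppm of full scale.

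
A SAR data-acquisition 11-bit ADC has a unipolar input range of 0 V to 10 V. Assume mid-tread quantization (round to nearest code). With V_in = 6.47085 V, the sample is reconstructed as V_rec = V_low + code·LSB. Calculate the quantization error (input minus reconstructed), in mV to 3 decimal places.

LSB = 10/2^11 = 4.883 mV.
Scaled input = 1325.2301 LSBs, so code = 1325.
Reconstructed: 6.4697266 V.
V_in − V_rec = 0.00112344 V = 1.123 mV.

1.123 mV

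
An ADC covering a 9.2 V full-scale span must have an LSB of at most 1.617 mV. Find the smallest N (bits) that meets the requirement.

Number of steps required ≥ 9.2 V / 1.617 mV = 5689.55.
Need 2^N ≥ 5689.55; 2^12 = 4096, 2^13 = 8192.
Minimum N = 13.

13 bits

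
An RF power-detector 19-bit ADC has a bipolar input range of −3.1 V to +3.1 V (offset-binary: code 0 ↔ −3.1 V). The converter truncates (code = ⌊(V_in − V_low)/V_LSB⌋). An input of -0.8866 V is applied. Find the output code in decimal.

With 524288 levels over 6.2 V, one step is 11.83 µV.
(-0.8866 − (−3.1)) / 1.18256e-05 = 187170.816 LSBs.
⌊·⌋(187170.816) = 187170.

code 187170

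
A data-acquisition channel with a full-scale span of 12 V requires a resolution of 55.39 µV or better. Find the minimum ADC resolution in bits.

18 bits

Number of steps required ≥ 12 V / 55.39 µV = 216645.60.
Need 2^N ≥ 216645.60; 2^17 = 131072, 2^18 = 262144.
Minimum N = 18.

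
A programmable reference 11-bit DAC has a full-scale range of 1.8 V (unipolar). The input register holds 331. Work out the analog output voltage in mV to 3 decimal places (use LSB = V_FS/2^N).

LSB = 1.8 V / 2^11 = 0.879 mV.
V_out = 0 + 331 × 0.000878906 V = 0.290918 V.
= 290.918 mV.

290.918 mV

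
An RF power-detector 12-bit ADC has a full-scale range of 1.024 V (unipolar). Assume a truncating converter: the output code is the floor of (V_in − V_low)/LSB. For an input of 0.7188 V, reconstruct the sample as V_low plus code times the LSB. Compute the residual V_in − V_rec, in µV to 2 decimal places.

50.00 µV

One LSB is 1.024 V / 4096 = 250.00 µV.
(V_in − V_low)/LSB = (0.7188 − 0)/0.00025 = 2875.2000 → code 2875 (floor).
V_rec = 0 + 2875·0.00025 = 0.71875 V.
Error = 0.7188 − 0.71875 = 5e-05 V = 50.00 µV.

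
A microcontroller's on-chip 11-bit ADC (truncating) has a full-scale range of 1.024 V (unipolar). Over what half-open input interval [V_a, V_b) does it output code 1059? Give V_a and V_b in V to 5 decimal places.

LSB = 1.024/2^11 = 0.500 mV.
V_a = V_low + 1059·LSB = 0.5295 V; V_b = V_low + 1060·LSB = 0.53 V.

[0.52950 V, 0.53000 V)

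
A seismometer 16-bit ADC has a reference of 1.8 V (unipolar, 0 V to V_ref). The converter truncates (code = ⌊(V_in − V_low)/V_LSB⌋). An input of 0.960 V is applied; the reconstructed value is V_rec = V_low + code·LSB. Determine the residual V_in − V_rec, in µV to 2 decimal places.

One LSB is 1.8 V / 65536 = 27.47 µV.
(V_in − V_low)/LSB = (0.960 − 0)/2.74658e-05 = 34952.5333 → code 34952 (floor).
V_rec = 0 + 34952·2.74658e-05 = 0.95998535 V.
Error = 0.960 − 0.95998535 = 1.46484e-05 V = 14.65 µV.

14.65 µV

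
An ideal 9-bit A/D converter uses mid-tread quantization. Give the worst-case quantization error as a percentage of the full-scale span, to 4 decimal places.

0.0977 %

Rounding → worst-case error = ½ LSB = V_FS/2^10, so 100/1024 = 0.0976562 % of full scale.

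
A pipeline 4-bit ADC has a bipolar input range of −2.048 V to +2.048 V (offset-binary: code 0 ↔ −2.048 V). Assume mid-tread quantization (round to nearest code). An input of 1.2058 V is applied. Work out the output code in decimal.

code 13

LSB = 4.096 V / 16 = 256.000 mV.
(V_in − V_low)/LSB = (1.2058 − (−2.048)) / 0.256 = 12.710.
Round → code 13.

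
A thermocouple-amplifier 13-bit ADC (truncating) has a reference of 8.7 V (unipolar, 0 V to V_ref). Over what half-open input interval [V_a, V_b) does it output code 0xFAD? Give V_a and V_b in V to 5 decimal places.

LSB = 8.7/2^13 = 1.062 mV.
Code 0xFAD = 4013 decimal.
V_a = V_low + 4013·LSB = 4.26185 V; V_b = V_low + 4014·LSB = 4.26292 V.

[4.26185 V, 4.26292 V)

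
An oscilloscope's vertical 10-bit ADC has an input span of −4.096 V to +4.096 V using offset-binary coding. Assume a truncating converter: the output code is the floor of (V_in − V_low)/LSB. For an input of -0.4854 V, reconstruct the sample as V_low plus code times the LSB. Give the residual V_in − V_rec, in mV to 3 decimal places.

2.600 mV

LSB = 8.192/2^10 = 8.000 mV.
Scaled input = 451.3250 LSBs, so code = 451.
Code 451 maps back to (−4.096) + 451×0.008 V = -0.488 V.
Error = -0.4854 − (−0.488) = 0.0026 V = 2.600 mV.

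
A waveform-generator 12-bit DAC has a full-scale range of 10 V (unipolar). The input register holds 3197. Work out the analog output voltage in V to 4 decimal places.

LSB = 10 V / 2^12 = 2.441 mV.
V_out = 0 + 3197 × 0.00244141 V = 7.80518 V.

7.8052 V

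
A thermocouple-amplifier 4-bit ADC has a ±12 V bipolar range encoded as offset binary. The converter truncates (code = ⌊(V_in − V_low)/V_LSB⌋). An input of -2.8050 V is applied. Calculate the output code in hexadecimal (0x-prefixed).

LSB = 24 V / 16 = 1.5000 V.
Input sits at 6.130 steps above V_low.
So the output code is 6.
In hexadecimal (0x-prefixed): 0x6.

code 0x6 (decimal 6)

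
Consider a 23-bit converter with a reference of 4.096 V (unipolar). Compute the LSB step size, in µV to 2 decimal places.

0.49 µV

Full-scale span = 4.096 V.
LSB = 4.096 / 2^23 = 4.096 / 8388608 = 4.88281e-07 V = 0.49 µV.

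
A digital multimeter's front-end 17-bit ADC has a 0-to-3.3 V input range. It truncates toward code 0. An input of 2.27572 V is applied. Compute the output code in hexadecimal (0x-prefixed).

With 131072 levels over 3.3 V, one step is 25.18 µV.
(2.27572 − 0) / 2.5177e-05 = 90388.840 LSBs.
Floor → code 90388.
In hexadecimal (0x-prefixed): 0x16114.

code 0x16114 (decimal 90388)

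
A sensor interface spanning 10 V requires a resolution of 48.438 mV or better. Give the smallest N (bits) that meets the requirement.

Number of steps required ≥ 10 V / 48.438 mV = 206.45.
Need 2^N ≥ 206.45; 2^7 = 128, 2^8 = 256.
Minimum N = 8.

8 bits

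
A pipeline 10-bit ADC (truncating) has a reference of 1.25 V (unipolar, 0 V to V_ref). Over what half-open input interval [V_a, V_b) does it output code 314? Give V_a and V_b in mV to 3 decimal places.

[383.301 mV, 384.521 mV)

LSB = 1.25/2^10 = 1.221 mV.
V_a = V_low + 314·LSB = 0.383301 V; V_b = V_low + 315·LSB = 0.384521 V.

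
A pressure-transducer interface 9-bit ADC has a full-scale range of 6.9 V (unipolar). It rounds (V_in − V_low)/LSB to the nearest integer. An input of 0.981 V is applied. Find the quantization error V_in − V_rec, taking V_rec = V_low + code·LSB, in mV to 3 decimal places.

Step size: 6.9 V ÷ 2^9 = 13.477 mV.
Scaled input = 72.7930 LSBs, so code = 73.
Reconstructed: 0.98378906 V.
Difference: -0.00278906 V → -2.789 mV.

-2.789 mV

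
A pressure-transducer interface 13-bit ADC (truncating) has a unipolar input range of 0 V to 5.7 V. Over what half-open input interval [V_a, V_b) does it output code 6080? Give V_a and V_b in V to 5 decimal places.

LSB = 5.7/2^13 = 0.696 mV.
V_a = V_low + 6080·LSB = 4.23047 V; V_b = V_low + 6081·LSB = 4.23116 V.

[4.23047 V, 4.23116 V)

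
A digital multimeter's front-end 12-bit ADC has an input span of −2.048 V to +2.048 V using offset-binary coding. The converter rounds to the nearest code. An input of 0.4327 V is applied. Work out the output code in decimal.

LSB = 4.096 V / 4096 = 1.000 mV.
(V_in − V_low)/LSB = (0.4327 − (−2.048)) / 0.001 = 2480.700.
round(2480.700) = 2481.

code 2481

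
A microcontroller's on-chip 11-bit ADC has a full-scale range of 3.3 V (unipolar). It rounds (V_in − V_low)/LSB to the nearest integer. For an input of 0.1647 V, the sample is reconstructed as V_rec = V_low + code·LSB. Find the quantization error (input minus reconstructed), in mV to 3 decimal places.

Step size: 3.3 V ÷ 2^11 = 1.611 mV.
(V_in − V_low)/LSB = (0.1647 − 0)/0.00161133 = 102.2138 → code 102 (round).
Reconstructed: 0.16435547 V.
Difference: 0.000344531 V → 0.345 mV.

0.345 mV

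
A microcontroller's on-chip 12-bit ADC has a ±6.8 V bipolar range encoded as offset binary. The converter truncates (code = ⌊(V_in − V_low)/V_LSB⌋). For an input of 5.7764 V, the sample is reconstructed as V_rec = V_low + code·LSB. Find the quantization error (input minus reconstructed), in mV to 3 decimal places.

Step size: 13.6 V ÷ 2^12 = 3.320 mV.
Scaled input = 3787.7158 LSBs, so code = 3787.
Reconstructed: 5.7740234 V.
V_in − V_rec = 0.00237656 V = 2.377 mV.

2.377 mV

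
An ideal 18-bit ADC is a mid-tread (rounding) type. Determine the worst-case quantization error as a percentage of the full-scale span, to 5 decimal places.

Rounding → worst-case error = ½ LSB = V_FS/2^19, so 100/524288 = 0.000190735 % of full scale.

0.00019 %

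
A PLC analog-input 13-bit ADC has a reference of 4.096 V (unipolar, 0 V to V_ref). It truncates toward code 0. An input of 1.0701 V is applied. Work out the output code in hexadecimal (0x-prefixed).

LSB = 4.096 V / 8192 = 0.500 mV.
(V_in − V_low)/LSB = (1.0701 − 0) / 0.0005 = 2140.200.
⌊·⌋(2140.200) = 2140.
In hexadecimal (0x-prefixed): 0x85C.

code 0x85C (decimal 2140)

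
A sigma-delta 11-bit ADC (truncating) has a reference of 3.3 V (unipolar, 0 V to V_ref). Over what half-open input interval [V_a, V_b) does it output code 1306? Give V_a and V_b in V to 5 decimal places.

LSB = 3.3/2^11 = 1.611 mV.
V_a = V_low + 1306·LSB = 2.10439 V; V_b = V_low + 1307·LSB = 2.10601 V.

[2.10439 V, 2.10601 V)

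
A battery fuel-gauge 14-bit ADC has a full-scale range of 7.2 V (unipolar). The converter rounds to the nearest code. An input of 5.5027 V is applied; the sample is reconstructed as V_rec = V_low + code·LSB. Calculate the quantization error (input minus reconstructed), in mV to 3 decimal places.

-0.132 mV

Step size: 7.2 V ÷ 2^14 = 439.45 µV.
(V_in − V_low)/LSB = (5.5027 − 0)/0.000439453 = 12521.6996 → code 12522 (round).
Reconstructed: 5.502832 V.
Difference: -0.000132031 V → -0.132 mV.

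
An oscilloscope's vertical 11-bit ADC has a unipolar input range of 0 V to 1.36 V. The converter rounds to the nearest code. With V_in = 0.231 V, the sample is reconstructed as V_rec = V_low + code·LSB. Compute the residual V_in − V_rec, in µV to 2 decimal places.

-93.75 µV

Step size: 1.36 V ÷ 2^11 = 0.664 mV.
(V_in − V_low)/LSB = (0.231 − 0)/0.000664063 = 347.8588 → code 348 (round).
V_rec = 0 + 348·0.000664063 = 0.23109375 V.
Difference: -9.375e-05 V → -93.75 µV.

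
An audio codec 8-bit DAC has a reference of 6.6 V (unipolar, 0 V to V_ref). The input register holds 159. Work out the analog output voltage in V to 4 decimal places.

LSB = 6.6 V / 2^8 = 25.781 mV.
V_out = 0 + 159 × 0.0257812 V = 4.09922 V.

4.0992 V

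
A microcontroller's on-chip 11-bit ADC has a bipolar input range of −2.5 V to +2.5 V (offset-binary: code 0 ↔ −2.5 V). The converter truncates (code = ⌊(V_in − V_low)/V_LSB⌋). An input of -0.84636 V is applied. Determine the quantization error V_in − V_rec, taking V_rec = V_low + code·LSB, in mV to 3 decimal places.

0.808 mV

LSB = 5/2^11 = 2.441 mV.
(V_in − V_low)/LSB = (-0.84636 − (−2.5))/0.00244141 = 677.3309 → code 677 (floor).
Code 677 maps back to (−2.5) + 677×0.00244141 V = -0.84716797 V.
Error = -0.84636 − (−0.84716797) = 0.000807969 V = 0.808 mV.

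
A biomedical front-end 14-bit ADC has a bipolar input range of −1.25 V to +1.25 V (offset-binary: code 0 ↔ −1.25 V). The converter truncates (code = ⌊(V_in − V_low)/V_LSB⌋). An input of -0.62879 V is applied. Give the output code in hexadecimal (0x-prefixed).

LSB = 2.5 V / 16384 = 152.59 µV.
Input sits at 4071.162 steps above V_low.
So the output code is 4071.
In hexadecimal (0x-prefixed): 0xFE7.

code 0xFE7 (decimal 4071)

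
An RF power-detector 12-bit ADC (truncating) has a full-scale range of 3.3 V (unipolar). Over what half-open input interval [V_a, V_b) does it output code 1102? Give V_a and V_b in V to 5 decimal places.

LSB = 3.3/2^12 = 0.806 mV.
V_a = V_low + 1102·LSB = 0.887842 V; V_b = V_low + 1103·LSB = 0.888647 V.

[0.88784 V, 0.88865 V)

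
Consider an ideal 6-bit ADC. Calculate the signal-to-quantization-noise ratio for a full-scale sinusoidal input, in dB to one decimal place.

37.9 dB

SNR ≈ 6.02·N + 1.76 dB = 6.02·6 + 1.76 = 37.88 dB.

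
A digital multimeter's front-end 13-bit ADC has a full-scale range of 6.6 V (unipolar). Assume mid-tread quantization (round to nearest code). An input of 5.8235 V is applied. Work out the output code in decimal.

code 7228

With 8192 levels over 6.6 V, one step is 0.806 mV.
(5.8235 − 0) / 0.000805664 = 7228.199 LSBs.
Round → code 7228.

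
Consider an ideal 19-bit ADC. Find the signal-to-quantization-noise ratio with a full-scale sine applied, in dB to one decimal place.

116.1 dB

SNR ≈ 6.02·N + 1.76 dB = 6.02·19 + 1.76 = 116.14 dB.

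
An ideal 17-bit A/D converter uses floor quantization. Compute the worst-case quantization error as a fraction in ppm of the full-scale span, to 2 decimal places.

Truncating → worst-case error = 1 LSB = V_FS/2^17, so 1e+06/131072 = 7.62939 ppm of full scale.

7.63 ppm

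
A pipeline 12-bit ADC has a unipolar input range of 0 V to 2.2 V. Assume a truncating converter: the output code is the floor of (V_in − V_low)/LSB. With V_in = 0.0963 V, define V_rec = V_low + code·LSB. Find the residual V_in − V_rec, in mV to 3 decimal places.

One LSB is 2.2 V / 4096 = 0.537 mV.
Scaled input = 179.2931 LSBs, so code = 179.
Reconstructed: 0.096142578 V.
Difference: 0.000157422 V → 0.157 mV.

0.157 mV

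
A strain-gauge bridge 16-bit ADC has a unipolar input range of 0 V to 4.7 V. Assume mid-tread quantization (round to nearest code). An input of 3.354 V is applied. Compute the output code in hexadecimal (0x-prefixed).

code 0xB6B0 (decimal 46768)

With 65536 levels over 4.7 V, one step is 71.72 µV.
Input sits at 46767.605 steps above V_low.
So the output code is 46768.
In hexadecimal (0x-prefixed): 0xB6B0.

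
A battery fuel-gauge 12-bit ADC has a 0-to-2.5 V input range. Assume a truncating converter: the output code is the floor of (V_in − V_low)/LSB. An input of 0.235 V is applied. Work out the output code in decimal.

Full-scale span = 2.5 V; LSB = 2.5/2^12 = 0.610 mV.
(V_in − V_low)/LSB = (0.235 − 0) / 0.000610352 = 385.024.
⌊·⌋(385.024) = 385.

code 385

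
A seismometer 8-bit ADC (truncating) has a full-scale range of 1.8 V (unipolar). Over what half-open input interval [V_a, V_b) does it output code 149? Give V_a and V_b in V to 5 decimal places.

[1.04766 V, 1.05469 V)

LSB = 1.8/2^8 = 7.031 mV.
V_a = V_low + 149·LSB = 1.04766 V; V_b = V_low + 150·LSB = 1.05469 V.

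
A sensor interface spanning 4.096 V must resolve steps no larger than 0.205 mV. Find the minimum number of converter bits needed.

Number of steps required ≥ 4.096 V / 0.205 mV = 19980.49.
Need 2^N ≥ 19980.49; 2^14 = 16384, 2^15 = 32768.
Minimum N = 15.

15 bits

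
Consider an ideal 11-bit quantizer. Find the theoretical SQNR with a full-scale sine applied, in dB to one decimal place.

SNR ≈ 6.02·N + 1.76 dB = 6.02·11 + 1.76 = 67.98 dB.

68.0 dB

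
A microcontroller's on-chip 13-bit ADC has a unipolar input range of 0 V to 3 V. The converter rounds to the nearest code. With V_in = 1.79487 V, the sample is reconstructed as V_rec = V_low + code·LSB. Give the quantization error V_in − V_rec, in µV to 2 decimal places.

One LSB is 3 V / 8192 = 366.21 µV.
(1.79487 − 0)/0.000366211 = 4901.1917; round gives code 4901.
V_rec = 0 + 4901·0.000366211 = 1.7947998 V.
V_in − V_rec = 7.01953e-05 V = 70.20 µV.

70.20 µV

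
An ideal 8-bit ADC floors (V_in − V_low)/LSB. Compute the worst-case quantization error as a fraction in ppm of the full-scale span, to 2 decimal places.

3906.25 ppm

Truncating → worst-case error = 1 LSB = V_FS/2^8, so 1e+06/256 = 3906.25 ppm of full scale.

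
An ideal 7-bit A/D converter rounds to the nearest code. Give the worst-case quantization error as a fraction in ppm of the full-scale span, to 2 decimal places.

3906.25 ppm

Rounding → worst-case error = ½ LSB = V_FS/2^8, so 1e+06/256 = 3906.25 ppm of full scale.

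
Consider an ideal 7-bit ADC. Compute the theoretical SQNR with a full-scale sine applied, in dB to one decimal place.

SNR ≈ 6.02·N + 1.76 dB = 6.02·7 + 1.76 = 43.90 dB.

43.9 dB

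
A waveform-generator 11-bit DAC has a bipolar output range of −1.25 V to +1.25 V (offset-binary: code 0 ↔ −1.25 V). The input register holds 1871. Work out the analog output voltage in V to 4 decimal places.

1.0339 V

LSB = 2.5 V / 2^11 = 1.221 mV.
V_out = (−1.25) + 1871 × 0.0012207 V = 1.03394 V.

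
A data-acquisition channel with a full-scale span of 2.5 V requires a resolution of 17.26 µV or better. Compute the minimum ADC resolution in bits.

Number of steps required ≥ 2.5 V / 17.26 µV = 144843.57.
Need 2^N ≥ 144843.57; 2^17 = 131072, 2^18 = 262144.
Minimum N = 18.

18 bits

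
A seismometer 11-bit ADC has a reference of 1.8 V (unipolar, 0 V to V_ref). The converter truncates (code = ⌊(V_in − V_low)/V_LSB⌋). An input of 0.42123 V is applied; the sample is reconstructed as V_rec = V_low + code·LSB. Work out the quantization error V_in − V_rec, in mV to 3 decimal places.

0.234 mV

One LSB is 1.8 V / 2048 = 0.879 mV.
(0.42123 − 0)/0.000878906 = 479.2661; ⌊·⌋ gives code 479.
V_rec = 0 + 479·0.000878906 = 0.42099609 V.
V_in − V_rec = 0.000233906 V = 0.234 mV.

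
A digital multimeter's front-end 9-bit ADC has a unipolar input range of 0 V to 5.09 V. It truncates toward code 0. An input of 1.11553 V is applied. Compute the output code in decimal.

With 512 levels over 5.09 V, one step is 9.941 mV.
(V_in − V_low)/LSB = (1.11553 − 0) / 0.00994141 = 112.210.
⌊·⌋(112.210) = 112.

code 112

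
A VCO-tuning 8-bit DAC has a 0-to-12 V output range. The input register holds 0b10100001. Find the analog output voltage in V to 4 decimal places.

7.5469 V

LSB = 12 V / 2^8 = 46.875 mV.
Code 0b10100001 = 161 decimal.
V_out = 0 + 161 × 0.046875 V = 7.54688 V.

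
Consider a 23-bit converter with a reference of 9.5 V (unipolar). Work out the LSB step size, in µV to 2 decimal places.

1.13 µV

Full-scale span = 9.5 V.
LSB = 9.5 / 2^23 = 9.5 / 8388608 = 1.13249e-06 V = 1.13 µV.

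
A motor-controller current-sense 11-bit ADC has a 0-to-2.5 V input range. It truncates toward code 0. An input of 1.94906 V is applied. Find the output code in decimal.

LSB = 2.5 V / 2048 = 1.221 mV.
(V_in − V_low)/LSB = (1.94906 − 0) / 0.0012207 = 1596.670.
So the output code is 1596.

code 1596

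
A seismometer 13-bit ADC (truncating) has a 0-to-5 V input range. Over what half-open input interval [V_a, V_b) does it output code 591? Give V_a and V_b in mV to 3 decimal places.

[360.718 mV, 361.328 mV)

LSB = 5/2^13 = 0.610 mV.
V_a = V_low + 591·LSB = 0.360718 V; V_b = V_low + 592·LSB = 0.361328 V.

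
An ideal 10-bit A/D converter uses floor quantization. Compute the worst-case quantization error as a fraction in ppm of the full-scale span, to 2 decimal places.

Truncating → worst-case error = 1 LSB = V_FS/2^10, so 1e+06/1024 = 976.562 ppm of full scale.

976.56 ppm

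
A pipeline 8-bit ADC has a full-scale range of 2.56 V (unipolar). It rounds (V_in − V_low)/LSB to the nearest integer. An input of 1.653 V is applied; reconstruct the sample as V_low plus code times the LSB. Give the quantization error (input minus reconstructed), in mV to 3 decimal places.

One LSB is 2.56 V / 256 = 10.000 mV.
(V_in − V_low)/LSB = (1.653 − 0)/0.01 = 165.3000 → code 165 (round).
V_rec = 0 + 165·0.01 = 1.65 V.
Difference: 0.003 V → 3.000 mV.

3.000 mV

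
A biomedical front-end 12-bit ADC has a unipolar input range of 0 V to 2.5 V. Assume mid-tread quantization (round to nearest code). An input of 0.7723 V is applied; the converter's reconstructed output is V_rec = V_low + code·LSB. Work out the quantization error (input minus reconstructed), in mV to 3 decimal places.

0.205 mV

LSB = 2.5/2^12 = 0.610 mV.
Scaled input = 1265.3363 LSBs, so code = 1265.
V_rec = 0 + 1265·0.000610352 = 0.77209473 V.
Error = 0.7723 − 0.77209473 = 0.000205273 V = 0.205 mV.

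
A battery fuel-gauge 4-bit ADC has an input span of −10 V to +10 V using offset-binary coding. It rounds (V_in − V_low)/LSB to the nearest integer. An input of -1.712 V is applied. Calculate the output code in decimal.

Full-scale span = 20 V; LSB = 20/2^4 = 1.2500 V.
(V_in − V_low)/LSB = (-1.712 − (−10)) / 1.25 = 6.630.
round(6.630) = 7.

code 7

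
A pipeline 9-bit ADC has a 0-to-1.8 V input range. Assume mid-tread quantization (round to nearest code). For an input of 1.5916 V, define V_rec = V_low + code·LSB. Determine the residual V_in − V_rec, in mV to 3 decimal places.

-0.978 mV

One LSB is 1.8 V / 512 = 3.516 mV.
(V_in − V_low)/LSB = (1.5916 − 0)/0.00351563 = 452.7218 → code 453 (round).
Code 453 maps back to 0 + 453×0.00351563 V = 1.5925781 V.
Error = 1.5916 − 1.5925781 = -0.000978125 V = -0.978 mV.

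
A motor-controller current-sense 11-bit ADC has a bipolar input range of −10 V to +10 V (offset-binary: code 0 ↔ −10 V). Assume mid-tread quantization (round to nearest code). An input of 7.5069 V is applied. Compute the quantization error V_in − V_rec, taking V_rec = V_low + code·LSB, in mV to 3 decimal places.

LSB = 20/2^11 = 9.766 mV.
(7.5069 − (−10))/0.00976562 = 1792.7066; round gives code 1793.
Code 1793 maps back to (−10) + 1793×0.00976562 V = 7.5097656 V.
Difference: -0.00286563 V → -2.866 mV.

-2.866 mV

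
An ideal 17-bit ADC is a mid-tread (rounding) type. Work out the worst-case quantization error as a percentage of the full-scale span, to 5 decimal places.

Rounding → worst-case error = ½ LSB = V_FS/2^18, so 100/262144 = 0.00038147 % of full scale.

0.00038 %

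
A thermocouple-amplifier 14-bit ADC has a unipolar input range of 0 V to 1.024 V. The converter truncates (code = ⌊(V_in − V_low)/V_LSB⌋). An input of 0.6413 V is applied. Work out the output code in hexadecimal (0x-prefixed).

LSB = 1.024 V / 16384 = 62.50 µV.
Input sits at 10260.800 steps above V_low.
So the output code is 10260.
In hexadecimal (0x-prefixed): 0x2814.

code 0x2814 (decimal 10260)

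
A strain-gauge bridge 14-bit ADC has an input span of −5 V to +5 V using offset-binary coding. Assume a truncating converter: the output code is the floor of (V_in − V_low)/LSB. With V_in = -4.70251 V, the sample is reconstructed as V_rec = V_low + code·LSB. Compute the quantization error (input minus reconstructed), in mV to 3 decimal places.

LSB = 10/2^14 = 0.610 mV.
Scaled input = 487.4076 LSBs, so code = 487.
V_rec = (−5) + 487·0.000610352 = -4.7027588 V.
Difference: 0.000248789 V → 0.249 mV.

0.249 mV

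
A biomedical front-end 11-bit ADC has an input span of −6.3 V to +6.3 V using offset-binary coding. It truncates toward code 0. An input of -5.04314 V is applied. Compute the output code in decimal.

code 204

With 2048 levels over 12.6 V, one step is 6.152 mV.
(-5.04314 − (−6.3)) / 0.00615234 = 204.290 LSBs.
⌊·⌋(204.290) = 204.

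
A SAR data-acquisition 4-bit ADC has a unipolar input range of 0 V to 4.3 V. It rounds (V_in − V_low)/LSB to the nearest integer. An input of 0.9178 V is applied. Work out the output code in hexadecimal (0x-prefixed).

code 0x3 (decimal 3)

Full-scale span = 4.3 V; LSB = 4.3/2^4 = 268.750 mV.
(0.9178 − 0) / 0.26875 = 3.415 LSBs.
So the output code is 3.
In hexadecimal (0x-prefixed): 0x3.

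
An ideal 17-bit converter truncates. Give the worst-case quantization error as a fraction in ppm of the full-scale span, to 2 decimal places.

Truncating → worst-case error = 1 LSB = V_FS/2^17, so 1e+06/131072 = 7.62939 ppm of full scale.

7.63 ppm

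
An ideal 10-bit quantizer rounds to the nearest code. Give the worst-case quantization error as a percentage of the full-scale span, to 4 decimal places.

0.0488 %

Rounding → worst-case error = ½ LSB = V_FS/2^11, so 100/2048 = 0.0488281 % of full scale.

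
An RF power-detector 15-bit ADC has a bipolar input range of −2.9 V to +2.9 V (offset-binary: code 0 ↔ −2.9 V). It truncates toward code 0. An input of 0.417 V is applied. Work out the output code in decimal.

code 18739

With 32768 levels over 5.8 V, one step is 177.00 µV.
(V_in − V_low)/LSB = (0.417 − (−2.9)) / 0.000177002 = 18739.906.
Floor → code 18739.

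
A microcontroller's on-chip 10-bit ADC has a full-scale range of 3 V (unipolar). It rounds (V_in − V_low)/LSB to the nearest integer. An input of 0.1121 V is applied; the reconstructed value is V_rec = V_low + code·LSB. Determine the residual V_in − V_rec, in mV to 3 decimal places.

0.772 mV

One LSB is 3 V / 1024 = 2.930 mV.
(V_in − V_low)/LSB = (0.1121 − 0)/0.00292969 = 38.2635 → code 38 (round).
Code 38 maps back to 0 + 38×0.00292969 V = 0.11132812 V.
V_in − V_rec = 0.000771875 V = 0.772 mV.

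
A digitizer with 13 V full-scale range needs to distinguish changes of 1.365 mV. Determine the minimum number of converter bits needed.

Number of steps required ≥ 13 V / 1.365 mV = 9523.81.
Need 2^N ≥ 9523.81; 2^13 = 8192, 2^14 = 16384.
Minimum N = 14.

14 bits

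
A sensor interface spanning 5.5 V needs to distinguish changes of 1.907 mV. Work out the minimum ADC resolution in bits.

12 bits

Number of steps required ≥ 5.5 V / 1.907 mV = 2884.11.
Need 2^N ≥ 2884.11; 2^11 = 2048, 2^12 = 4096.
Minimum N = 12.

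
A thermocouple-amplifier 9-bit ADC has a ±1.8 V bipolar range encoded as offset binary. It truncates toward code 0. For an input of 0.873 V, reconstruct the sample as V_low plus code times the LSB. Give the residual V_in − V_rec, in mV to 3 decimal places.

Step size: 3.6 V ÷ 2^9 = 7.031 mV.
(V_in − V_low)/LSB = (0.873 − (−1.8))/0.00703125 = 380.1600 → code 380 (floor).
V_rec = (−1.8) + 380·0.00703125 = 0.871875 V.
V_in − V_rec = 0.001125 V = 1.125 mV.

1.125 mV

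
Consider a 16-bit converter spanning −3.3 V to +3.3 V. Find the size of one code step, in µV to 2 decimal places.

Full-scale span = 6.6 V.
LSB = 6.6 / 2^16 = 6.6 / 65536 = 0.000100708 V = 100.71 µV.

100.71 µV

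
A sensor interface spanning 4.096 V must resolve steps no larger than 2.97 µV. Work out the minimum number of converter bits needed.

Number of steps required ≥ 4.096 V / 2.97 µV = 1379124.58.
Need 2^N ≥ 1379124.58; 2^20 = 1048576, 2^21 = 2097152.
Minimum N = 21.

21 bits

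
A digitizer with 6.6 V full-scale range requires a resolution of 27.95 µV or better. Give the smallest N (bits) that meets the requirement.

18 bits

Number of steps required ≥ 6.6 V / 27.95 µV = 236135.96.
Need 2^N ≥ 236135.96; 2^17 = 131072, 2^18 = 262144.
Minimum N = 18.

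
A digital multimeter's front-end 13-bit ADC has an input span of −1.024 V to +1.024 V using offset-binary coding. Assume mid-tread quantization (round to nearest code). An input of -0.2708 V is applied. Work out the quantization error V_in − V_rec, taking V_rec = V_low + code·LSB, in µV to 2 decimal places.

-50.00 µV

Step size: 2.048 V ÷ 2^13 = 250.00 µV.
Scaled input = 3012.8000 LSBs, so code = 3013.
Code 3013 maps back to (−1.024) + 3013×0.00025 V = -0.27075 V.
Error = -0.2708 − (−0.27075) = -5e-05 V = -50.00 µV.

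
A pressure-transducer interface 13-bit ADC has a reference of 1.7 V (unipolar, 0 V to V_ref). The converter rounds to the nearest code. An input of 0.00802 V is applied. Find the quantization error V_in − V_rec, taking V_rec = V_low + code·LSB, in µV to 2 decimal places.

Step size: 1.7 V ÷ 2^13 = 207.52 µV.
(V_in − V_low)/LSB = (0.00802 − 0)/0.00020752 = 38.6470 → code 39 (round).
Code 39 maps back to 0 + 39×0.00020752 V = 0.0080932617 V.
Error = 0.00802 − 0.0080932617 = -7.32617e-05 V = -73.26 µV.

-73.26 µV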